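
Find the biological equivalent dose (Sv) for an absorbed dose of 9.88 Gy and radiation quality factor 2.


H = D * Q
H = 9.88 * 2
H = 19.760 Sv

19.760


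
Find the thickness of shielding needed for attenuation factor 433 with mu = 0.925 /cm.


x = ln(factor) / mu
x = ln(433) / 0.925
x = 6.5630 cm

6.5630


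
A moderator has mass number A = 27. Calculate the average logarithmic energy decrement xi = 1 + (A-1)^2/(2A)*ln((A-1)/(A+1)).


xi = 1 + (A-1)^2/(2A) * ln((A-1)/(A+1))
xi = 1 + (27-1)^2/(2*27) * ln((27-1)/(27 +1))
xi = 0.072278

0.072278


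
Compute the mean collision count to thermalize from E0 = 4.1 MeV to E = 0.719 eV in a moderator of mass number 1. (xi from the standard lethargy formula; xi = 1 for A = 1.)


xi = 1 + (A-1)^2/(2A)*ln((A-1)/(A+1)) = 1 (for A = 1)
n = ln(E0/E) / xi
n = ln(4.1e6 / 0.719) / 1
n = ln(5.702364e+06) / 1 = 15.556

15.556


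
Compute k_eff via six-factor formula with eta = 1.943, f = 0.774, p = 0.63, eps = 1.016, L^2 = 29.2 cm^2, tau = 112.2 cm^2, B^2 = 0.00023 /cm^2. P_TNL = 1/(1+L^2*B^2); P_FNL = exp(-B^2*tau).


k_inf = eta*f*p*eps = 1.943*0.774*0.63*1.016 = 0.9626048
P_TNL = 1/(1 + L^2*B^2) = 1/(1 + 29.2*0.00023) = 0.9933288
P_FNL = exp(-B^2*tau) = exp(-0.00023*112.2) = 0.9745241
k_eff = k_inf * P_TNL * P_FNL = 0.9626048 * 0.9933288 * 0.9745241
k_eff = 0.93182

0.93182


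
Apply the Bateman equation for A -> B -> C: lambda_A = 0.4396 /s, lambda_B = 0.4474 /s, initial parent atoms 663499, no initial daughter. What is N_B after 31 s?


N_B(t) = lambda_A * N_A0 / (lambda_B - lambda_A) * [exp(-lambda_A*t) - exp(-lambda_B*t)]
exp(-0.4396*31) = 1.206726e-06; exp(-0.4474*31) = 9.475369e-07
N_B = 0.4396 * 663499 / (0.4474 - 0.4396) * (1.206726e-06 - 9.475369e-07)
N_B = 9.6921

9.6921


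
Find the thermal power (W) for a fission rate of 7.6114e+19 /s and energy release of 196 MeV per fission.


P = fission_rate * E_MeV * 1.602e-13
P = 7.6114e+19 * 196 * 1.602e-13
P = 2.3899e+09 W

2.3899e+09


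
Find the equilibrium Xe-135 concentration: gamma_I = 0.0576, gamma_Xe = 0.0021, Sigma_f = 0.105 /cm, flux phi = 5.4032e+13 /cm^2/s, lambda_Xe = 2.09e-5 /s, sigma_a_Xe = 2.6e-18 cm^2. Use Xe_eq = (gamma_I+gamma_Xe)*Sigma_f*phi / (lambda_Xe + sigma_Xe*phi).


Xe_eq = (gamma_I + gamma_Xe) * Sigma_f * phi / (lambda_Xe + sigma_Xe * phi)
Numerator = (0.0576 + 0.0021) * 0.105 * 5.4032e+13 = 3.386996e+11
Denominator = 2.09e-5 + 2.6e-18 * 5.4032e+13 = 1.613832e-04
Xe_eq = 3.386996e+11 / 1.613832e-04 = 2.0987e+15 /cm^3

2.0987e+15


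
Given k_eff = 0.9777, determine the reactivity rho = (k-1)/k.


rho = (k_eff - 1) / k_eff
rho = (0.9777 - 1) / 0.9777
rho = -0.022809

-0.022809


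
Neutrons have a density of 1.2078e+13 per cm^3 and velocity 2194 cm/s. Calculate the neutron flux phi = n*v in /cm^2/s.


phi = n * v
phi = 1.2078e+13 * 2194
phi = 2.6499e+16 /cm^2/s

2.6499e+16


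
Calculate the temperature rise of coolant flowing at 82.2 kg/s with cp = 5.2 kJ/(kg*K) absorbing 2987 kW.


dT = Q / (m_dot * cp)
dT = 2987 / (82.2 * 5.2)
dT = 6.9881 C

6.9881


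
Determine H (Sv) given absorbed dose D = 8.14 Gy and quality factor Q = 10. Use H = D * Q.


H = D * Q
H = 8.14 * 10
H = 81.400 Sv

81.400


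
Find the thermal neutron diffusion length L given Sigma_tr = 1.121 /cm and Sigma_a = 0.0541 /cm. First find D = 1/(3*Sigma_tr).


D = 1 / (3 * Sigma_tr) = 1 / (3 * 1.121) = 0.2973536 cm
L = sqrt(D / Sigma_a)
L = sqrt(0.2973536 / 0.0541)
L = 2.3444 cm

2.3444


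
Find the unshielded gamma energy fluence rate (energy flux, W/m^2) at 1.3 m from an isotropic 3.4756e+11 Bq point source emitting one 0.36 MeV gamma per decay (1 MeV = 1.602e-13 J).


psi = A * E * 1.602e-13 / (4*pi*r^2)
psi = 3.4756e+11 * 0.36 * 1.602e-13 / (4*pi*1.3^2)
psi = 9.4384e-04 W/m^2

9.4384e-04


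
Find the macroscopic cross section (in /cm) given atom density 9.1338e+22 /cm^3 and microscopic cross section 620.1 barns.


Sigma = N * sigma_barns * 1e-24
Sigma = 9.1338e+22 * 620.1 * 1e-24
Sigma = 56.639 /cm

56.639


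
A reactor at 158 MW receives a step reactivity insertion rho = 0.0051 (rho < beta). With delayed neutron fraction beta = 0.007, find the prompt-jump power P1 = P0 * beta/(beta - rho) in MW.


P1/P0 = beta / (beta - rho)
P1/P0 = 0.007 / (0.007 - 0.0051) = 3.684211
P1 = 158 * 3.684211 = 582.11 MW

582.11


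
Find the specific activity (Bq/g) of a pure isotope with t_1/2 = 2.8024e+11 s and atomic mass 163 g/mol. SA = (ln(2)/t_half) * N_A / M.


lambda = ln(2) / t_half = ln(2) / 2.8024e+11 = 2.473406e-12 /s
SA = lambda * N_A / M
SA = 2.473406e-12 * 6.022e23 / 163
SA = 9.1379e+09 Bq/g

9.1379e+09


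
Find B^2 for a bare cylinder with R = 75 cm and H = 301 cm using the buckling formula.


B^2 = (2.405/R)^2 + (pi/H)^2
B^2 = (2.405/75)^2 + (pi/301)^2
B^2 = 0.0011372 /cm^2

0.0011372


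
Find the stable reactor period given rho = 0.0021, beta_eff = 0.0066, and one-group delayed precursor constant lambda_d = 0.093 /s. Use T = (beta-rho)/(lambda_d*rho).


T = (beta - rho) / (lambda_d * rho)
T = (0.0066 - 0.0021) / (0.093 * 0.0021)
T = 23.041 s

23.041


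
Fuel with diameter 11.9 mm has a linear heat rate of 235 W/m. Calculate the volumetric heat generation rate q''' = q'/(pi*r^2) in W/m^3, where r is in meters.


r = D / 2 / 1000 = 11.9 / 2 / 1000 = 0.00595 m
q''' = q' / (pi * r^2)
q''' = 235 / (pi * 0.00595^2)
q''' = 2.1129e+06 W/m^3

2.1129e+06


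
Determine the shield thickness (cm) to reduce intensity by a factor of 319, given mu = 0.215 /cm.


x = ln(factor) / mu
x = ln(319) / 0.215
x = 26.815 cm

26.815


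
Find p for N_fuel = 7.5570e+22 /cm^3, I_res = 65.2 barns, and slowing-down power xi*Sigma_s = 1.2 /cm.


p = exp(-N * I * 1e-24 / (xi*Sigma_s))
p = exp(-7.5570e+22 * 65.2 * 1e-24 / 1.2)
p = 0.016474

0.016474


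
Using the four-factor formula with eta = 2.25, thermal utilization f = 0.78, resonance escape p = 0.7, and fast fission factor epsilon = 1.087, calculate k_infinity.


k_inf = eta * f * p * epsilon
k_inf = 2.25 * 0.78 * 0.7 * 1.087
k_inf = 1.3354

1.3354


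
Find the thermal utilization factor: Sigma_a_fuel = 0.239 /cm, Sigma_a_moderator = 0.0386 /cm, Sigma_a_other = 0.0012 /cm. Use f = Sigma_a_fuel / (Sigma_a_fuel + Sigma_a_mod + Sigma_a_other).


f = Sigma_a_fuel / (Sigma_a_fuel + Sigma_a_mod + Sigma_a_other)
f = 0.239 / (0.239 + 0.0386 + 0.0012)
f = 0.85725

0.85725


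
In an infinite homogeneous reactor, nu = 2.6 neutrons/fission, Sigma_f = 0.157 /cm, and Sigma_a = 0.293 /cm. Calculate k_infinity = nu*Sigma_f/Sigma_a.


k_inf = nu * Sigma_f / Sigma_a
k_inf = 2.6 * 0.157 / 0.293
k_inf = 1.3932

1.3932


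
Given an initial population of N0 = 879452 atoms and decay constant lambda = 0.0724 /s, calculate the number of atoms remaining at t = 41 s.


N = N0 * exp(-lambda * t)
N = 879452 * exp(-0.0724 * 41)
N = 45191

45191


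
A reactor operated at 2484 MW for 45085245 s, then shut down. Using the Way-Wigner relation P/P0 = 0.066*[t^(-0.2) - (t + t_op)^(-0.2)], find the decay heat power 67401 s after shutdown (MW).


P/P0 = 0.066 * [t^(-0.2) - (t + t_op)^(-0.2)]
P/P0 = 0.066 * [67401^(-0.2) - (67401 + 45085245)^(-0.2)]
P/P0 = 0.066 * [0.1082098 - 0.02944851] = 0.005198245
P = 2484 * 0.005198245 = 12.912 MW

12.912


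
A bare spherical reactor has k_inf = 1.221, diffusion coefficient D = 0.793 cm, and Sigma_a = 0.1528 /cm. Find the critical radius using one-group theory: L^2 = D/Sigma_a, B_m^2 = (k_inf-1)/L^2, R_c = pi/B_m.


L^2 = D / Sigma_a = 0.793 / 0.1528 = 5.189791 cm^2
B_m^2 = (k_inf - 1) / L^2 = (1.221 - 1) / 5.189791 = 0.04258360 /cm^2
For a bare sphere: B_g = pi/R, so R_c = pi / sqrt(B_m^2)
R_c = pi / sqrt(0.04258360) = 15.224 cm

15.224


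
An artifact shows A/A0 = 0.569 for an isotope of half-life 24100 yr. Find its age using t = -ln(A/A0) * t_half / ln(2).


lambda = ln(2) / t_half = ln(2) / 24100 = 2.876129e-05 /yr
t = -ln(A/A0) / lambda
t = -ln(0.569) / 2.876129e-05
t = 19605 yr

19605


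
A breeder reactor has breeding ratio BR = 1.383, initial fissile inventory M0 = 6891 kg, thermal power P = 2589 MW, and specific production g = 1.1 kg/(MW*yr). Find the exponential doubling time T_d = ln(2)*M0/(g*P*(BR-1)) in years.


Breeding gain G = BR - 1 = 1.383 - 1 = 0.383
Fissile production rate = g * P * G = 1.1 * 2589 * 0.383 = 1090.7457 kg/yr
T_d = ln(2) * M0 / (g * P * G)
T_d = ln(2) * 6891 / 1090.7457 = 4.3791 yr

4.3791


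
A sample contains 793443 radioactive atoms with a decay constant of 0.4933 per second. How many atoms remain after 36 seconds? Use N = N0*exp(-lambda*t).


N = N0 * exp(-lambda * t)
N = 793443 * exp(-0.4933 * 36)
N = 0.015380

0.015380


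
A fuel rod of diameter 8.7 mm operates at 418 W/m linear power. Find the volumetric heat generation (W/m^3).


r = D / 2 / 1000 = 8.7 / 2 / 1000 = 0.00435 m
q''' = q' / (pi * r^2)
q''' = 418 / (pi * 0.00435^2)
q''' = 7.0315e+06 W/m^3

7.0315e+06


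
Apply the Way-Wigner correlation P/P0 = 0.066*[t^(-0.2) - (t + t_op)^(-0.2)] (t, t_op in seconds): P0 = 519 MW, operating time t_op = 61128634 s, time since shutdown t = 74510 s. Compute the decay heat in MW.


P/P0 = 0.066 * [t^(-0.2) - (t + t_op)^(-0.2)]
P/P0 = 0.066 * [74510^(-0.2) - (74510 + 61128634)^(-0.2)]
P/P0 = 0.066 * [0.1060613 - 0.02771056] = 0.005171149
P = 519 * 0.005171149 = 2.6838 MW

2.6838


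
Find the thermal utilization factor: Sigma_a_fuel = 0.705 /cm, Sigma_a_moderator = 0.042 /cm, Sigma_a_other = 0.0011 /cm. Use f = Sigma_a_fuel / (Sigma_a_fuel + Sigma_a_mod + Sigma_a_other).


f = Sigma_a_fuel / (Sigma_a_fuel + Sigma_a_mod + Sigma_a_other)
f = 0.705 / (0.705 + 0.042 + 0.0011)
f = 0.94239

0.94239


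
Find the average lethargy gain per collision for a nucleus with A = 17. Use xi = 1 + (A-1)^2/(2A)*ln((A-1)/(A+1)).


xi = 1 + (A-1)^2/(2A) * ln((A-1)/(A+1))
xi = 1 + (17-1)^2/(2*17) * ln((17-1)/(17 +1))
xi = 0.11316

0.11316


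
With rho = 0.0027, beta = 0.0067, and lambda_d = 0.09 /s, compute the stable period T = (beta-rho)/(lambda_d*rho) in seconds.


T = (beta - rho) / (lambda_d * rho)
T = (0.0067 - 0.0027) / (0.09 * 0.0027)
T = 16.461 s

16.461


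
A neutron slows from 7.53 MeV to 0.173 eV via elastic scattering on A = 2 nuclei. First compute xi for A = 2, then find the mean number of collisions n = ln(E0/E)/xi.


xi = 1 + (A-1)^2/(2A)*ln((A-1)/(A+1)) = 0.7253469 (for A = 2)
n = ln(E0/E) / xi
n = ln(7.53e6 / 0.173) / 0.7253469
n = ln(4.352601e+07) / 0.7253469 = 24.249

24.249


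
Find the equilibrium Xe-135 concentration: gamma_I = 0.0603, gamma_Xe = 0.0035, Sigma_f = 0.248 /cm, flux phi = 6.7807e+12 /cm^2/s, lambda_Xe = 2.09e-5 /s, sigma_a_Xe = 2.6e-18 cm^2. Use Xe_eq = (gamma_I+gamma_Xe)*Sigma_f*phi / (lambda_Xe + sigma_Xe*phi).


Xe_eq = (gamma_I + gamma_Xe) * Sigma_f * phi / (lambda_Xe + sigma_Xe * phi)
Numerator = (0.0603 + 0.0035) * 0.248 * 6.7807e+12 = 1.072869e+11
Denominator = 2.09e-5 + 2.6e-18 * 6.7807e+12 = 3.852982e-05
Xe_eq = 1.072869e+11 / 3.852982e-05 = 2.7845e+15 /cm^3

2.7845e+15


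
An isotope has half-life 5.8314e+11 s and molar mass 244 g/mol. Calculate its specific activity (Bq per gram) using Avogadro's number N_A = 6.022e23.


lambda = ln(2) / t_half = ln(2) / 5.8314e+11 = 1.188646e-12 /s
SA = lambda * N_A / M
SA = 1.188646e-12 * 6.022e23 / 244
SA = 2.9336e+09 Bq/g

2.9336e+09


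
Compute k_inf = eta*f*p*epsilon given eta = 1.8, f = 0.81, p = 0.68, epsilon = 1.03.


k_inf = eta * f * p * epsilon
k_inf = 1.8 * 0.81 * 0.68 * 1.03
k_inf = 1.0212

1.0212


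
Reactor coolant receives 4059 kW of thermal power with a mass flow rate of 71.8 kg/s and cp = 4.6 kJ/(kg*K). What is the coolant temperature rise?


dT = Q / (m_dot * cp)
dT = 4059 / (71.8 * 4.6)
dT = 12.290 C

12.290


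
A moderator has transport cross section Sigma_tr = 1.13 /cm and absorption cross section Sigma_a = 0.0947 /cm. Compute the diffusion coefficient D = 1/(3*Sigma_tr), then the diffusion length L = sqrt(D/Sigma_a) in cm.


D = 1 / (3 * Sigma_tr) = 1 / (3 * 1.13) = 0.2949853 cm
L = sqrt(D / Sigma_a)
L = sqrt(0.2949853 / 0.0947)
L = 1.7649 cm

1.7649


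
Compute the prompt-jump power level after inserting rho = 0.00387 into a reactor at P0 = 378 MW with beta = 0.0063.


P1/P0 = beta / (beta - rho)
P1/P0 = 0.0063 / (0.0063 - 0.00387) = 2.592593
P1 = 378 * 2.592593 = 980.00 MW

980.00


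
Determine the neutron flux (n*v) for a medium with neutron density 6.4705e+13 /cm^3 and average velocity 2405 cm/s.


phi = n * v
phi = 6.4705e+13 * 2405
phi = 1.5562e+17 /cm^2/s

1.5562e+17


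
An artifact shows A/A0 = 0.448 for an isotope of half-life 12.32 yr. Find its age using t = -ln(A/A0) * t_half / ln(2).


lambda = ln(2) / t_half = ln(2) / 12.32 = 0.05626195 /yr
t = -ln(A/A0) / lambda
t = -ln(0.448) / 0.05626195
t = 14.272 yr

14.272


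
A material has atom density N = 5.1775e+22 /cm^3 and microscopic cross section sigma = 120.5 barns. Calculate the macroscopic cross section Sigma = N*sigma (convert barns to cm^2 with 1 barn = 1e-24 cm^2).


Sigma = N * sigma_barns * 1e-24
Sigma = 5.1775e+22 * 120.5 * 1e-24
Sigma = 6.2389 /cm

6.2389


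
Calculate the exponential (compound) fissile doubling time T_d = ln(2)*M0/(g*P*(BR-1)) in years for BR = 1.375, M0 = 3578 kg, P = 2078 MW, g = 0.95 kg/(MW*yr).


Breeding gain G = BR - 1 = 1.375 - 1 = 0.375
Fissile production rate = g * P * G = 0.95 * 2078 * 0.375 = 740.2875 kg/yr
T_d = ln(2) * M0 / (g * P * G)
T_d = ln(2) * 3578 / 740.2875 = 3.3502 yr

3.3502


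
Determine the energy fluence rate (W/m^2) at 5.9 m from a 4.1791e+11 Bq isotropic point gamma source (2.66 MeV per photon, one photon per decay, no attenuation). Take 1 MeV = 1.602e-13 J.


psi = A * E * 1.602e-13 / (4*pi*r^2)
psi = 4.1791e+11 * 2.66 * 1.602e-13 / (4*pi*5.9^2)
psi = 4.0711e-04 W/m^2

4.0711e-04


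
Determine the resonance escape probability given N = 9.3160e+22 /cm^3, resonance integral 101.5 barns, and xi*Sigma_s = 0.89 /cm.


p = exp(-N * I * 1e-24 / (xi*Sigma_s))
p = exp(-9.3160e+22 * 101.5 * 1e-24 / 0.89)
p = 2.4315e-05

2.4315e-05


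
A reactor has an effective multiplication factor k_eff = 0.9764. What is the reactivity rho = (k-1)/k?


rho = (k_eff - 1) / k_eff
rho = (0.9764 - 1) / 0.9764
rho = -0.024170

-0.024170


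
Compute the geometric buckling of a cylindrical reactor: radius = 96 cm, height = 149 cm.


B^2 = (2.405/R)^2 + (pi/H)^2
B^2 = (2.405/96)^2 + (pi/149)^2
B^2 = 0.0010722 /cm^2

0.0010722


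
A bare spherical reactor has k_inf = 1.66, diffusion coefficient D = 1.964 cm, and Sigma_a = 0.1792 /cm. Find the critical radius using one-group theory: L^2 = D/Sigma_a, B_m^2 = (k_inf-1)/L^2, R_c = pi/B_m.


L^2 = D / Sigma_a = 1.964 / 0.1792 = 10.95982 cm^2
B_m^2 = (k_inf - 1) / L^2 = (1.66 - 1) / 10.95982 = 0.06021997 /cm^2
For a bare sphere: B_g = pi/R, so R_c = pi / sqrt(B_m^2)
R_c = pi / sqrt(0.06021997) = 12.802 cm

12.802


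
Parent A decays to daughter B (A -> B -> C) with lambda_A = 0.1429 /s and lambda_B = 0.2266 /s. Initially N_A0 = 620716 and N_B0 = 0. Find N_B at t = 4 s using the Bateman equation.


N_B(t) = lambda_A * N_A0 / (lambda_B - lambda_A) * [exp(-lambda_A*t) - exp(-lambda_B*t)]
exp(-0.1429*4) = 0.5646213; exp(-0.2266*4) = 0.4039759
N_B = 0.1429 * 620716 / (0.2266 - 0.1429) * (0.5646213 - 0.4039759)
N_B = 170243

170243


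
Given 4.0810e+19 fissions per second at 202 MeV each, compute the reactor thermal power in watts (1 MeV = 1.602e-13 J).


P = fission_rate * E_MeV * 1.602e-13
P = 4.0810e+19 * 202 * 1.602e-13
P = 1.3206e+09 W

1.3206e+09


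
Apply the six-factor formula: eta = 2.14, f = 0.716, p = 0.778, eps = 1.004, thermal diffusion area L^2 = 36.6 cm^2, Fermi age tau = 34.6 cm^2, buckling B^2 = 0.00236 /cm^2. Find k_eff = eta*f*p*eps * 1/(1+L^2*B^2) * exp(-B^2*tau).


k_inf = eta*f*p*eps = 2.14*0.716*0.778*1.004 = 1.196851
P_TNL = 1/(1 + L^2*B^2) = 1/(1 + 36.6*0.00236) = 0.9204916
P_FNL = exp(-B^2*tau) = exp(-0.00236*34.6) = 0.9215889
k_eff = k_inf * P_TNL * P_FNL = 1.196851 * 0.9204916 * 0.9215889
k_eff = 1.0153

1.0153


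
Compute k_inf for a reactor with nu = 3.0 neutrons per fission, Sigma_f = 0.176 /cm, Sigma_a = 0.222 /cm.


k_inf = nu * Sigma_f / Sigma_a
k_inf = 3.0 * 0.176 / 0.222
k_inf = 2.3784

2.3784


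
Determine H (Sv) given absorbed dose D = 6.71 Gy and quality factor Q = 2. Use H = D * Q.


H = D * Q
H = 6.71 * 2
H = 13.420 Sv

13.420


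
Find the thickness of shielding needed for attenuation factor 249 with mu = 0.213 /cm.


x = ln(factor) / mu
x = ln(249) / 0.213
x = 25.904 cm

25.904


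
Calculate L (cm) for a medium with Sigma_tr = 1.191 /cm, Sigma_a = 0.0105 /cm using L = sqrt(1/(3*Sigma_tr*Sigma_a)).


D = 1 / (3 * Sigma_tr) = 1 / (3 * 1.191) = 0.2798769 cm
L = sqrt(D / Sigma_a)
L = sqrt(0.2798769 / 0.0105)
L = 5.1628 cm

5.1628


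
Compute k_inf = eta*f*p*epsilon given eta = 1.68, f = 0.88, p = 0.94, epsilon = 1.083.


k_inf = eta * f * p * epsilon
k_inf = 1.68 * 0.88 * 0.94 * 1.083
k_inf = 1.5050

1.5050


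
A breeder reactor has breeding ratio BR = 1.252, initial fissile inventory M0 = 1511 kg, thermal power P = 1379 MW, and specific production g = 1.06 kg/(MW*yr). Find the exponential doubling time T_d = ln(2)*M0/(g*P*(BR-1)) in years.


Breeding gain G = BR - 1 = 1.252 - 1 = 0.252
Fissile production rate = g * P * G = 1.06 * 1379 * 0.252 = 368.35848 kg/yr
T_d = ln(2) * M0 / (g * P * G)
T_d = ln(2) * 1511 / 368.35848 = 2.8433 yr

2.8433


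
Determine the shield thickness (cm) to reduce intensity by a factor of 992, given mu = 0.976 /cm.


x = ln(factor) / mu
x = ln(992) / 0.976
x = 7.0694 cm

7.0694


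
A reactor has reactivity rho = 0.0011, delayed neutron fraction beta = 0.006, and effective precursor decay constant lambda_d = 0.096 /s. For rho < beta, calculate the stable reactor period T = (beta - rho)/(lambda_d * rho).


T = (beta - rho) / (lambda_d * rho)
T = (0.006 - 0.0011) / (0.096 * 0.0011)
T = 46.402 s

46.402


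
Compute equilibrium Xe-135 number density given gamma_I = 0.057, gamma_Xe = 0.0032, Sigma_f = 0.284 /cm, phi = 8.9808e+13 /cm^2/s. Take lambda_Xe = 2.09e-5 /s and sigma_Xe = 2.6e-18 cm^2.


Xe_eq = (gamma_I + gamma_Xe) * Sigma_f * phi / (lambda_Xe + sigma_Xe * phi)
Numerator = (0.057 + 0.0032) * 0.284 * 8.9808e+13 = 1.535429e+12
Denominator = 2.09e-5 + 2.6e-18 * 8.9808e+13 = 2.544008e-04
Xe_eq = 1.535429e+12 / 2.544008e-04 = 6.0355e+15 /cm^3

6.0355e+15


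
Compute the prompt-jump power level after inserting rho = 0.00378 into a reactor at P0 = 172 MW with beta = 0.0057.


P1/P0 = beta / (beta - rho)
P1/P0 = 0.0057 / (0.0057 - 0.00378) = 2.968750
P1 = 172 * 2.968750 = 510.62 MW

510.62


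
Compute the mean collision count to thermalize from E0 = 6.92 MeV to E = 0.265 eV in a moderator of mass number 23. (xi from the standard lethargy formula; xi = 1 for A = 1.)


xi = 1 + (A-1)^2/(2A)*ln((A-1)/(A+1)) = 0.08448899 (for A = 23)
n = ln(E0/E) / xi
n = ln(6.92e6 / 0.265) / 0.08448899
n = ln(2.611321e+07) / 0.08448899 = 202.13

202.13


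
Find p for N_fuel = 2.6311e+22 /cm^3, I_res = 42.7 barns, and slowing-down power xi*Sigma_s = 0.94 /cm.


p = exp(-N * I * 1e-24 / (xi*Sigma_s))
p = exp(-2.6311e+22 * 42.7 * 1e-24 / 0.94)
p = 0.30265

0.30265


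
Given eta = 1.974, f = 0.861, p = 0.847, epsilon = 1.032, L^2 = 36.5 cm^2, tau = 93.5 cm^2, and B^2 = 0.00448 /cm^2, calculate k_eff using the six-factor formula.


k_inf = eta*f*p*eps = 1.974*0.861*0.847*1.032 = 1.485639
P_TNL = 1/(1 + L^2*B^2) = 1/(1 + 36.5*0.00448) = 0.8594609
P_FNL = exp(-B^2*tau) = exp(-0.00448*93.5) = 0.6577831
k_eff = k_inf * P_TNL * P_FNL = 1.485639 * 0.8594609 * 0.6577831
k_eff = 0.83989

0.83989


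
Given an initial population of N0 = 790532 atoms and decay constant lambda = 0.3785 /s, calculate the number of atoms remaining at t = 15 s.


N = N0 * exp(-lambda * t)
N = 790532 * exp(-0.3785 * 15)
N = 2705.3

2705.3


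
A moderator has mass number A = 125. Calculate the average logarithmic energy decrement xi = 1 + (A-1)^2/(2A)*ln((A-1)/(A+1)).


xi = 1 + (A-1)^2/(2A) * ln((A-1)/(A+1))
xi = 1 + (125-1)^2/(2*125) * ln((125-1)/(125 +1))
xi = 0.015915

0.015915


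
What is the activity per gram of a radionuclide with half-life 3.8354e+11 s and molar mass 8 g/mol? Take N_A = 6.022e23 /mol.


lambda = ln(2) / t_half = ln(2) / 3.8354e+11 = 1.807236e-12 /s
SA = lambda * N_A / M
SA = 1.807236e-12 * 6.022e23 / 8
SA = 1.3604e+11 Bq/g

1.3604e+11


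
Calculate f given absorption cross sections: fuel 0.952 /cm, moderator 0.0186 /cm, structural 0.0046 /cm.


f = Sigma_a_fuel / (Sigma_a_fuel + Sigma_a_mod + Sigma_a_other)
f = 0.952 / (0.952 + 0.0186 + 0.0046)
f = 0.97621

0.97621


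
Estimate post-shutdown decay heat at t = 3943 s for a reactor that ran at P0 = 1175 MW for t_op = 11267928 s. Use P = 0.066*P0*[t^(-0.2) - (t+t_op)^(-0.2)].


P/P0 = 0.066 * [t^(-0.2) - (t + t_op)^(-0.2)]
P/P0 = 0.066 * [3943^(-0.2) - (3943 + 11267928)^(-0.2)]
P/P0 = 0.066 * [0.1909126 - 0.03886877] = 0.01003489
P = 1175 * 0.01003489 = 11.791 MW

11.791


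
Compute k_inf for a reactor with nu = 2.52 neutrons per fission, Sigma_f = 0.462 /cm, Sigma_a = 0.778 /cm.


k_inf = nu * Sigma_f / Sigma_a
k_inf = 2.52 * 0.462 / 0.778
k_inf = 1.4965

1.4965


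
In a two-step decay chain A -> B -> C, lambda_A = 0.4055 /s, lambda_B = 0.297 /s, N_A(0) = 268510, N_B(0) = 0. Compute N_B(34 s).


N_B(t) = lambda_A * N_A0 / (lambda_B - lambda_A) * [exp(-lambda_A*t) - exp(-lambda_B*t)]
exp(-0.4055*34) = 1.028921e-06; exp(-0.297*34) = 4.116180e-05
N_B = 0.4055 * 268510 / (0.297 - 0.4055) * (1.028921e-06 - 4.116180e-05)
N_B = 40.274

40.274


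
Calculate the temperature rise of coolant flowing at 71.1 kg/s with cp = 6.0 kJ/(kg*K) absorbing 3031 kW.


dT = Q / (m_dot * cp)
dT = 3031 / (71.1 * 6.0)
dT = 7.1050 C

7.1050


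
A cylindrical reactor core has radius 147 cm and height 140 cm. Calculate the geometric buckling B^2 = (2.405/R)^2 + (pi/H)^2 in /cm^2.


B^2 = (2.405/R)^2 + (pi/H)^2
B^2 = (2.405/147)^2 + (pi/140)^2
B^2 = 7.7122e-04 /cm^2

7.7122e-04


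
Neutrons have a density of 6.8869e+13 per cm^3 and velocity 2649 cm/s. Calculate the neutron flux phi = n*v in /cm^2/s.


phi = n * v
phi = 6.8869e+13 * 2649
phi = 1.8243e+17 /cm^2/s

1.8243e+17


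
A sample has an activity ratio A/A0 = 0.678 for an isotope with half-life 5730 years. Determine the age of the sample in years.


lambda = ln(2) / t_half = ln(2) / 5730 = 1.209681e-04 /yr
t = -ln(A/A0) / lambda
t = -ln(0.678) / 1.209681e-04
t = 3212.5 yr

3212.5


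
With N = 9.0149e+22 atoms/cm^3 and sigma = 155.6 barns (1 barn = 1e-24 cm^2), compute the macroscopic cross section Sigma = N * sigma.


Sigma = N * sigma_barns * 1e-24
Sigma = 9.0149e+22 * 155.6 * 1e-24
Sigma = 14.027 /cm

14.027


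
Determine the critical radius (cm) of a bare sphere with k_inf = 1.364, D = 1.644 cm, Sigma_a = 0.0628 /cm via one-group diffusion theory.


L^2 = D / Sigma_a = 1.644 / 0.0628 = 26.17834 cm^2
B_m^2 = (k_inf - 1) / L^2 = (1.364 - 1) / 26.17834 = 0.01390462 /cm^2
For a bare sphere: B_g = pi/R, so R_c = pi / sqrt(B_m^2)
R_c = pi / sqrt(0.01390462) = 26.642 cm

26.642


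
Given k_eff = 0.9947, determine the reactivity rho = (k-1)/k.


rho = (k_eff - 1) / k_eff
rho = (0.9947 - 1) / 0.9947
rho = -0.0053282

-0.0053282


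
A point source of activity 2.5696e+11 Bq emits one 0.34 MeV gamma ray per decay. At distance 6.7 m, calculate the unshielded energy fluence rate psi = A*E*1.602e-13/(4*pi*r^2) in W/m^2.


psi = A * E * 1.602e-13 / (4*pi*r^2)
psi = 2.5696e+11 * 0.34 * 1.602e-13 / (4*pi*6.7^2)
psi = 2.4811e-05 W/m^2

2.4811e-05


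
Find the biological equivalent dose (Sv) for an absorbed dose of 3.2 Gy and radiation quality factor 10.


H = D * Q
H = 3.2 * 10
H = 32.000 Sv

32.000


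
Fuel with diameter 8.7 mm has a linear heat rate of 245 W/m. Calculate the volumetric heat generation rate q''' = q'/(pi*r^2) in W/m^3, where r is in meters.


r = D / 2 / 1000 = 8.7 / 2 / 1000 = 0.00435 m
q''' = q' / (pi * r^2)
q''' = 245 / (pi * 0.00435^2)
q''' = 4.1213e+06 W/m^3

4.1213e+06


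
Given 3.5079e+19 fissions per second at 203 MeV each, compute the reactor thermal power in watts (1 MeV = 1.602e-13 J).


P = fission_rate * E_MeV * 1.602e-13
P = 3.5079e+19 * 203 * 1.602e-13
P = 1.1408e+09 W

1.1408e+09


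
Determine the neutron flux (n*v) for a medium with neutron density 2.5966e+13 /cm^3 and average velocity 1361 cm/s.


phi = n * v
phi = 2.5966e+13 * 1361
phi = 3.5340e+16 /cm^2/s

3.5340e+16


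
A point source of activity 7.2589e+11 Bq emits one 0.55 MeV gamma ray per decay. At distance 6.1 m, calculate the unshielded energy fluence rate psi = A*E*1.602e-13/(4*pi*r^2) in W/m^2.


psi = A * E * 1.602e-13 / (4*pi*r^2)
psi = 7.2589e+11 * 0.55 * 1.602e-13 / (4*pi*6.1^2)
psi = 1.3678e-04 W/m^2

1.3678e-04


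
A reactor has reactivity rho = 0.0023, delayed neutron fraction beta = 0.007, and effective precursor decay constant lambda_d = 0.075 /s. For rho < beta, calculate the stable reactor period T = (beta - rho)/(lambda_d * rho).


T = (beta - rho) / (lambda_d * rho)
T = (0.007 - 0.0023) / (0.075 * 0.0023)
T = 27.246 s

27.246


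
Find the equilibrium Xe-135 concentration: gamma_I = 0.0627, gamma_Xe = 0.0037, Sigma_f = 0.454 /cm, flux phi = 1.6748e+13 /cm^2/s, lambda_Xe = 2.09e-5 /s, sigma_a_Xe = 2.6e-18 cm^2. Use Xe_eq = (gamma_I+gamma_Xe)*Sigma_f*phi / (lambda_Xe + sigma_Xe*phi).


Xe_eq = (gamma_I + gamma_Xe) * Sigma_f * phi / (lambda_Xe + sigma_Xe * phi)
Numerator = (0.0627 + 0.0037) * 0.454 * 1.6748e+13 = 5.048785e+11
Denominator = 2.09e-5 + 2.6e-18 * 1.6748e+13 = 6.444480e-05
Xe_eq = 5.048785e+11 / 6.444480e-05 = 7.8343e+15 /cm^3

7.8343e+15


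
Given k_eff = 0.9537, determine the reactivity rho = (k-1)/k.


rho = (k_eff - 1) / k_eff
rho = (0.9537 - 1) / 0.9537
rho = -0.048548

-0.048548


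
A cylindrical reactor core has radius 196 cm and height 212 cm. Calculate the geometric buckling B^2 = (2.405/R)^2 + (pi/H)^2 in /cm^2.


B^2 = (2.405/R)^2 + (pi/H)^2
B^2 = (2.405/196)^2 + (pi/212)^2
B^2 = 3.7016e-04 /cm^2

3.7016e-04


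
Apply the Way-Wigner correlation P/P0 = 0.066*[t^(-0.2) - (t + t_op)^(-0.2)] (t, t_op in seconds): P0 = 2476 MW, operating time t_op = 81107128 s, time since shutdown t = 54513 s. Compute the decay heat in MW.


P/P0 = 0.066 * [t^(-0.2) - (t + t_op)^(-0.2)]
P/P0 = 0.066 * [54513^(-0.2) - (54513 + 81107128)^(-0.2)]
P/P0 = 0.066 * [0.1129016 - 0.02618966] = 0.005722988
P = 2476 * 0.005722988 = 14.170 MW

14.170


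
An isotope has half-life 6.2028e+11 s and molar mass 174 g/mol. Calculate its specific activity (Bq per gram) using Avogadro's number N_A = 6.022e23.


lambda = ln(2) / t_half = ln(2) / 6.2028e+11 = 1.117475e-12 /s
SA = lambda * N_A / M
SA = 1.117475e-12 * 6.022e23 / 174
SA = 3.8675e+09 Bq/g

3.8675e+09


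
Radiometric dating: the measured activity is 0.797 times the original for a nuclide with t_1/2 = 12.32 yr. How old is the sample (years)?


lambda = ln(2) / t_half = ln(2) / 12.32 = 0.05626195 /yr
t = -ln(A/A0) / lambda
t = -ln(0.797) / 0.05626195
t = 4.0329 yr

4.0329


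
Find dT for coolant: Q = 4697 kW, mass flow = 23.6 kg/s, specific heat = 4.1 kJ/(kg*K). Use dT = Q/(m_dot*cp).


dT = Q / (m_dot * cp)
dT = 4697 / (23.6 * 4.1)
dT = 48.543 C

48.543


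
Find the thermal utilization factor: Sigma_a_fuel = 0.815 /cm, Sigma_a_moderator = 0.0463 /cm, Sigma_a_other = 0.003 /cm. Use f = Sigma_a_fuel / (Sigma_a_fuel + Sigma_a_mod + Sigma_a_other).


f = Sigma_a_fuel / (Sigma_a_fuel + Sigma_a_mod + Sigma_a_other)
f = 0.815 / (0.815 + 0.0463 + 0.003)
f = 0.94296

0.94296


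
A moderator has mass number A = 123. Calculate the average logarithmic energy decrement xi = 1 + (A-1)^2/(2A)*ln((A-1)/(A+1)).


xi = 1 + (A-1)^2/(2A) * ln((A-1)/(A+1))
xi = 1 + (123-1)^2/(2*123) * ln((123-1)/(123 +1))
xi = 0.016172

0.016172


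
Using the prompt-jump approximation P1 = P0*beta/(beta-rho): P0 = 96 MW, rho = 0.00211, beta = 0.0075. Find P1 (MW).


P1/P0 = beta / (beta - rho)
P1/P0 = 0.0075 / (0.0075 - 0.00211) = 1.391466
P1 = 96 * 1.391466 = 133.58 MW

133.58


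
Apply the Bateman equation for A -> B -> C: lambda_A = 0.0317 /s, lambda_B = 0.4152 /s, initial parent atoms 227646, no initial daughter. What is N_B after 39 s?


N_B(t) = lambda_A * N_A0 / (lambda_B - lambda_A) * [exp(-lambda_A*t) - exp(-lambda_B*t)]
exp(-0.0317*39) = 0.2904569; exp(-0.4152*39) = 9.280178e-08
N_B = 0.0317 * 227646 / (0.4152 - 0.0317) * (0.2904569 - 9.280178e-08)
N_B = 5465.6

5465.6


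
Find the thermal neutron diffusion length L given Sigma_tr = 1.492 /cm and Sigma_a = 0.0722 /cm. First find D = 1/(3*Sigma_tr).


D = 1 / (3 * Sigma_tr) = 1 / (3 * 1.492) = 0.2234138 cm
L = sqrt(D / Sigma_a)
L = sqrt(0.2234138 / 0.0722)
L = 1.7591 cm

1.7591


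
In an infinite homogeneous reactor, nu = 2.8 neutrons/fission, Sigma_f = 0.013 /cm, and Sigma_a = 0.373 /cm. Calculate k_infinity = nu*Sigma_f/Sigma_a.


k_inf = nu * Sigma_f / Sigma_a
k_inf = 2.8 * 0.013 / 0.373
k_inf = 0.097587

0.097587


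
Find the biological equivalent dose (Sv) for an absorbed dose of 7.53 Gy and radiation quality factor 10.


H = D * Q
H = 7.53 * 10
H = 75.300 Sv

75.300


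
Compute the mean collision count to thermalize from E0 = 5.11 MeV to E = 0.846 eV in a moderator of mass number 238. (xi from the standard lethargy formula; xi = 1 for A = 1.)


xi = 1 + (A-1)^2/(2A)*ln((A-1)/(A+1)) = 0.008379872 (for A = 238)
n = ln(E0/E) / xi
n = ln(5.11e6 / 0.846) / 0.008379872
n = ln(6.040189e+06) / 0.008379872 = 1863.3

1863.3


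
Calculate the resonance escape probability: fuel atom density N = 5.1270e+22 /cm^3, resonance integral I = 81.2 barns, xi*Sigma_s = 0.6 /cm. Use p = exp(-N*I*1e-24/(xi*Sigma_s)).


p = exp(-N * I * 1e-24 / (xi*Sigma_s))
p = exp(-5.1270e+22 * 81.2 * 1e-24 / 0.6)
p = 9.6968e-04

9.6968e-04


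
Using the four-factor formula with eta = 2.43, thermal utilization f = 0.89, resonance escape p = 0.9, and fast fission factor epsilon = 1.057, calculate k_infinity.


k_inf = eta * f * p * epsilon
k_inf = 2.43 * 0.89 * 0.9 * 1.057
k_inf = 2.0574

2.0574


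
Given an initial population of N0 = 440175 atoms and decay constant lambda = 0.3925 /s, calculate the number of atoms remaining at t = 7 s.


N = N0 * exp(-lambda * t)
N = 440175 * exp(-0.3925 * 7)
N = 28210

28210


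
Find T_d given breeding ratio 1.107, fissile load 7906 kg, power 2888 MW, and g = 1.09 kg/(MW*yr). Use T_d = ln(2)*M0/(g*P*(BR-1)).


Breeding gain G = BR - 1 = 1.107 - 1 = 0.107
Fissile production rate = g * P * G = 1.09 * 2888 * 0.107 = 336.82744 kg/yr
T_d = ln(2) * M0 / (g * P * G)
T_d = ln(2) * 7906 / 336.82744 = 16.270 yr

16.270


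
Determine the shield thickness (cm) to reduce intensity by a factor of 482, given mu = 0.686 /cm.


x = ln(factor) / mu
x = ln(482) / 0.686
x = 9.0057 cm

9.0057


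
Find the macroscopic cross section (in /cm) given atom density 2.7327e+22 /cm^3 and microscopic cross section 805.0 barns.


Sigma = N * sigma_barns * 1e-24
Sigma = 2.7327e+22 * 805.0 * 1e-24
Sigma = 21.998 /cm

21.998


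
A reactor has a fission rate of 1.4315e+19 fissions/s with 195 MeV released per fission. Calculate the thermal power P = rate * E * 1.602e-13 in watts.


P = fission_rate * E_MeV * 1.602e-13
P = 1.4315e+19 * 195 * 1.602e-13
P = 4.4719e+08 W

4.4719e+08


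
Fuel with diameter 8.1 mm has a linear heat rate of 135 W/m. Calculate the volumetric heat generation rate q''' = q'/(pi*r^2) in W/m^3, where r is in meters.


r = D / 2 / 1000 = 8.1 / 2 / 1000 = 0.00405 m
q''' = q' / (pi * r^2)
q''' = 135 / (pi * 0.00405^2)
q''' = 2.6198e+06 W/m^3

2.6198e+06


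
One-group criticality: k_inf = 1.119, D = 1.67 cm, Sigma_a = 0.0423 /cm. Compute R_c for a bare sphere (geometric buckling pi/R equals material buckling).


L^2 = D / Sigma_a = 1.67 / 0.0423 = 39.47991 cm^2
B_m^2 = (k_inf - 1) / L^2 = (1.119 - 1) / 39.47991 = 0.003014191 /cm^2
For a bare sphere: B_g = pi/R, so R_c = pi / sqrt(B_m^2)
R_c = pi / sqrt(0.003014191) = 57.222 cm

57.222


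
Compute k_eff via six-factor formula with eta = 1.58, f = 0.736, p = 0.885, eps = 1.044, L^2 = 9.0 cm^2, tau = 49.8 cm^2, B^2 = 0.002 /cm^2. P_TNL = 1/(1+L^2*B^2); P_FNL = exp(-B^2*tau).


k_inf = eta*f*p*eps = 1.58*0.736*0.885*1.044 = 1.074431
P_TNL = 1/(1 + L^2*B^2) = 1/(1 + 9.0*0.002) = 0.9823183
P_FNL = exp(-B^2*tau) = exp(-0.002*49.8) = 0.9051994
k_eff = k_inf * P_TNL * P_FNL = 1.074431 * 0.9823183 * 0.9051994
k_eff = 0.95538

0.95538


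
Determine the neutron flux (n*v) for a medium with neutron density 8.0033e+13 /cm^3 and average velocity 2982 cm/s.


phi = n * v
phi = 8.0033e+13 * 2982
phi = 2.3866e+17 /cm^2/s

2.3866e+17


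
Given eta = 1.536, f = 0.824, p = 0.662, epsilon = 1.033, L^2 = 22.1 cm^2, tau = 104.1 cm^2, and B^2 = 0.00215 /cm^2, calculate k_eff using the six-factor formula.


k_inf = eta*f*p*eps = 1.536*0.824*0.662*1.033 = 0.8655193
P_TNL = 1/(1 + L^2*B^2) = 1/(1 + 22.1*0.00215) = 0.9546403
P_FNL = exp(-B^2*tau) = exp(-0.00215*104.1) = 0.7994630
k_eff = k_inf * P_TNL * P_FNL = 0.8655193 * 0.9546403 * 0.7994630
k_eff = 0.66056

0.66056


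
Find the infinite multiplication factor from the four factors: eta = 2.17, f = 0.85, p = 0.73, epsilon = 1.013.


k_inf = eta * f * p * epsilon
k_inf = 2.17 * 0.85 * 0.73 * 1.013
k_inf = 1.3640

1.3640


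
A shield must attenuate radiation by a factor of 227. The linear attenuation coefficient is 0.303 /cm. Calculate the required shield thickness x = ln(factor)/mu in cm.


x = ln(factor) / mu
x = ln(227) / 0.303
x = 17.904 cm

17.904


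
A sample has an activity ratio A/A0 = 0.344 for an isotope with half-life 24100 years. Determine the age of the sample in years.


lambda = ln(2) / t_half = ln(2) / 24100 = 2.876129e-05 /yr
t = -ln(A/A0) / lambda
t = -ln(0.344) / 2.876129e-05
t = 37102 yr

37102


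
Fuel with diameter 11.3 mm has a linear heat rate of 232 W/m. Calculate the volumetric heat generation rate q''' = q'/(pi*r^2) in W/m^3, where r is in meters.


r = D / 2 / 1000 = 11.3 / 2 / 1000 = 0.00565 m
q''' = q' / (pi * r^2)
q''' = 232 / (pi * 0.00565^2)
q''' = 2.3133e+06 W/m^3

2.3133e+06


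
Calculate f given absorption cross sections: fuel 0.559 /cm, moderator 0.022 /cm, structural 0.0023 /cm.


f = Sigma_a_fuel / (Sigma_a_fuel + Sigma_a_mod + Sigma_a_other)
f = 0.559 / (0.559 + 0.022 + 0.0023)
f = 0.95834

0.95834


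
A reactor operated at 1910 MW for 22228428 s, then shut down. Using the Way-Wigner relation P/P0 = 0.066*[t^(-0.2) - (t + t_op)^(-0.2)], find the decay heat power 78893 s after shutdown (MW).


P/P0 = 0.066 * [t^(-0.2) - (t + t_op)^(-0.2)]
P/P0 = 0.066 * [78893^(-0.2) - (78893 + 22228428)^(-0.2)]
P/P0 = 0.066 * [0.1048558 - 0.03390865] = 0.004682512
P = 1910 * 0.004682512 = 8.9436 MW

8.9436


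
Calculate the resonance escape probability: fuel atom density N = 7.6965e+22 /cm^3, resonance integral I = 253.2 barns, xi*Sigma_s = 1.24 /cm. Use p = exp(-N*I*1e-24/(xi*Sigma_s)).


p = exp(-N * I * 1e-24 / (xi*Sigma_s))
p = exp(-7.6965e+22 * 253.2 * 1e-24 / 1.24)
p = 1.4953e-07

1.4953e-07


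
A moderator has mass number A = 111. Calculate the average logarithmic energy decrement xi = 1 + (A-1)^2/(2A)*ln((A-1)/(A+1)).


xi = 1 + (A-1)^2/(2A) * ln((A-1)/(A+1))
xi = 1 + (111-1)^2/(2*111) * ln((111-1)/(111 +1))
xi = 0.017910

0.017910


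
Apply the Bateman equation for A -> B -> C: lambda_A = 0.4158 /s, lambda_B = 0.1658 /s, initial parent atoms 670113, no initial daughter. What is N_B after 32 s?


N_B(t) = lambda_A * N_A0 / (lambda_B - lambda_A) * [exp(-lambda_A*t) - exp(-lambda_B*t)]
exp(-0.4158*32) = 1.665142e-06; exp(-0.1658*32) = 0.004963719
N_B = 0.4158 * 670113 / (0.1658 - 0.4158) * (1.665142e-06 - 0.004963719)
N_B = 5530.4

5530.4


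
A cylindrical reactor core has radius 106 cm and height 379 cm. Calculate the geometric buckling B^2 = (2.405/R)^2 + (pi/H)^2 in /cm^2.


B^2 = (2.405/R)^2 + (pi/H)^2
B^2 = (2.405/106)^2 + (pi/379)^2
B^2 = 5.8349e-04 /cm^2

5.8349e-04


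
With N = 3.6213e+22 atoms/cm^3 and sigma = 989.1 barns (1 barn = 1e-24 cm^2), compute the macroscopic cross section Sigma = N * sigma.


Sigma = N * sigma_barns * 1e-24
Sigma = 3.6213e+22 * 989.1 * 1e-24
Sigma = 35.818 /cm

35.818


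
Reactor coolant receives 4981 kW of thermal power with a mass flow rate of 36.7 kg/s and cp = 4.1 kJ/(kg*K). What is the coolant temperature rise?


dT = Q / (m_dot * cp)
dT = 4981 / (36.7 * 4.1)
dT = 33.103 C

33.103


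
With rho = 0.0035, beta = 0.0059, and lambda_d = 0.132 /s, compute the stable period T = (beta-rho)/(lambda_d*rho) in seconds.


T = (beta - rho) / (lambda_d * rho)
T = (0.0059 - 0.0035) / (0.132 * 0.0035)
T = 5.1948 s

5.1948


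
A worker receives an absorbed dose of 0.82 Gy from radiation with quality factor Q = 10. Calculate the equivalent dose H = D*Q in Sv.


H = D * Q
H = 0.82 * 10
H = 8.2000 Sv

8.2000


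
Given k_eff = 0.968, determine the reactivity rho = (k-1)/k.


rho = (k_eff - 1) / k_eff
rho = (0.968 - 1) / 0.968
rho = -0.033058

-0.033058


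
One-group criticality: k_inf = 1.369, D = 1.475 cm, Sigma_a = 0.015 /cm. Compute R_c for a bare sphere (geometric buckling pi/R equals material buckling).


L^2 = D / Sigma_a = 1.475 / 0.015 = 98.33333 cm^2
B_m^2 = (k_inf - 1) / L^2 = (1.369 - 1) / 98.33333 = 0.003752543 /cm^2
For a bare sphere: B_g = pi/R, so R_c = pi / sqrt(B_m^2)
R_c = pi / sqrt(0.003752543) = 51.285 cm

51.285


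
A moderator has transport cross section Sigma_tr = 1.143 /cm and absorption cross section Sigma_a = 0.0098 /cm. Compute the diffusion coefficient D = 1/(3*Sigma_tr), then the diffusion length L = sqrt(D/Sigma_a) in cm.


D = 1 / (3 * Sigma_tr) = 1 / (3 * 1.143) = 0.2916302 cm
L = sqrt(D / Sigma_a)
L = sqrt(0.2916302 / 0.0098)
L = 5.4551 cm

5.4551


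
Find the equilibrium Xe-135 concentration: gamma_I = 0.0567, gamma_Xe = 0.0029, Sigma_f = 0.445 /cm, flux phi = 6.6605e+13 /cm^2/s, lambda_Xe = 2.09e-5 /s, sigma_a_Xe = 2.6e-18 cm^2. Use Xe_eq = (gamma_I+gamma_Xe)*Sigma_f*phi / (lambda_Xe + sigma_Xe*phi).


Xe_eq = (gamma_I + gamma_Xe) * Sigma_f * phi / (lambda_Xe + sigma_Xe * phi)
Numerator = (0.0567 + 0.0029) * 0.445 * 6.6605e+13 = 1.766498e+12
Denominator = 2.09e-5 + 2.6e-18 * 6.6605e+13 = 1.940730e-04
Xe_eq = 1.766498e+12 / 1.940730e-04 = 9.1022e+15 /cm^3

9.1022e+15


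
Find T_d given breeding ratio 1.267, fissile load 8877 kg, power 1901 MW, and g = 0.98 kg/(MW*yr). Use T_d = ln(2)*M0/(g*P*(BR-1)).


Breeding gain G = BR - 1 = 1.267 - 1 = 0.267
Fissile production rate = g * P * G = 0.98 * 1901 * 0.267 = 497.41566 kg/yr
T_d = ln(2) * M0 / (g * P * G)
T_d = ln(2) * 8877 / 497.41566 = 12.370 yr

12.370


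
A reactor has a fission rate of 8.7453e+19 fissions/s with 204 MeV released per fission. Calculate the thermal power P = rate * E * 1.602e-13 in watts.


P = fission_rate * E_MeV * 1.602e-13
P = 8.7453e+19 * 204 * 1.602e-13
P = 2.8580e+09 W

2.8580e+09


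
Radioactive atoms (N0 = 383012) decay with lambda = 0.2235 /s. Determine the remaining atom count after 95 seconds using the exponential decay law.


N = N0 * exp(-lambda * t)
N = 383012 * exp(-0.2235 * 95)
N = 2.3017e-04

2.3017e-04


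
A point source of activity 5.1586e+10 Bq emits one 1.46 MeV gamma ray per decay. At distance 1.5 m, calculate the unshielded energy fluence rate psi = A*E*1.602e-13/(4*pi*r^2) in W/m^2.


psi = A * E * 1.602e-13 / (4*pi*r^2)
psi = 5.1586e+10 * 1.46 * 1.602e-13 / (4*pi*1.5^2)
psi = 4.2673e-04 W/m^2

4.2673e-04


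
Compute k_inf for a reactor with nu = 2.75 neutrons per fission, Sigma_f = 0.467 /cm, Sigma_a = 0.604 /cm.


k_inf = nu * Sigma_f / Sigma_a
k_inf = 2.75 * 0.467 / 0.604
k_inf = 2.1262

2.1262
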